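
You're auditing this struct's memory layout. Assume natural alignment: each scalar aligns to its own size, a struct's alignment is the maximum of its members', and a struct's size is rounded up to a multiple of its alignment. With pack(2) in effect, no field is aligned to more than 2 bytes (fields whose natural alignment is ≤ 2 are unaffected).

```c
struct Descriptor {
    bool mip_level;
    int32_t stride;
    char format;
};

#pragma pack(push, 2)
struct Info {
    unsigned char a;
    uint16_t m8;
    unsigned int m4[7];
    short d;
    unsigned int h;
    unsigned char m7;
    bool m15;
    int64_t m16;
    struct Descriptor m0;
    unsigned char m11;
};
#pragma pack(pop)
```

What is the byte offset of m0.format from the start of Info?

Descriptor: mip_level at 0 (size 1, align 1) → ends 1; pad 3 to align 4 for stride; stride at 4 (size 4, align 4) → ends 8; format at 8 (size 1, align 1) → ends 9; tail pad 3 to reach multiple of 4; total 12 bytes, alignment 4
a at 0 (size 1, align 1) → ends 1
pad 1 to align 2 for m8
m8 at 2 (size 2, align 2) → ends 4
m4 at 4 (size 28, align 2) → ends 32
d at 32 (size 2, align 2) → ends 34
h at 34 (size 4, align 2) → ends 38
m7 at 38 (size 1, align 1) → ends 39
m15 at 39 (size 1, align 1) → ends 40
m16 at 40 (size 8, align 2) → ends 48
m0 at 48 (size 12, align 2) → ends 60
within Descriptor: format at 8
48 + 8 = 56

56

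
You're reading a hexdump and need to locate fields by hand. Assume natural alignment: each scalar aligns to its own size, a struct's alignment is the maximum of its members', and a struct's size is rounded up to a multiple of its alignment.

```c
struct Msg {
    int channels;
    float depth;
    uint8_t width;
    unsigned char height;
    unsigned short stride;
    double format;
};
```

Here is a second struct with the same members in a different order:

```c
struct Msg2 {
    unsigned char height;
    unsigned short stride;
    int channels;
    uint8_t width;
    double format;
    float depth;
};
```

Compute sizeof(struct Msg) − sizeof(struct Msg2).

-8

channels at 0 (size 4, align 4) → ends 4
depth at 4 (size 4, align 4) → ends 8
width at 8 (size 1, align 1) → ends 9
height at 9 (size 1, align 1) → ends 10
stride at 10 (size 2, align 2) → ends 12
pad 4 to align 8 for format
format at 16 (size 8, align 8) → ends 24
total 24 bytes, alignment 8
— Msg2 —
height at 0 (size 1, align 1) → ends 1
pad 1 to align 2 for stride
stride at 2 (size 2, align 2) → ends 4
channels at 4 (size 4, align 4) → ends 8
width at 8 (size 1, align 1) → ends 9
pad 7 to align 8 for format
format at 16 (size 8, align 8) → ends 24
depth at 24 (size 4, align 4) → ends 28
tail pad 4 to reach multiple of 8
total 32 bytes, alignment 8
24 − 32 = -8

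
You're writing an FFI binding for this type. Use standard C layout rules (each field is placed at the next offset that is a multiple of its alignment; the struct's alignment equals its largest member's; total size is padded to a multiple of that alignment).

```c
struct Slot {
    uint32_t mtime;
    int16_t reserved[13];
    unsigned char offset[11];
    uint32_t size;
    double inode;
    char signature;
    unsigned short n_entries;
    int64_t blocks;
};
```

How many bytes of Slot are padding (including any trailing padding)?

@0: mtime [4B, align 4] → 4
@4: reserved [26B, align 2] → 30
@30: offset [11B, align 1] → 41
+3 pad (align 4)
@44: size [4B, align 4] → 48
@48: inode [8B, align 8] → 56
@56: signature [1B, align 1] → 57
+1 pad (align 2)
@58: n_entries [2B, align 2] → 60
+4 pad (align 8)
@64: blocks [8B, align 8] → 72
size 72, align 8
data bytes 64, size 72 → padding 8

8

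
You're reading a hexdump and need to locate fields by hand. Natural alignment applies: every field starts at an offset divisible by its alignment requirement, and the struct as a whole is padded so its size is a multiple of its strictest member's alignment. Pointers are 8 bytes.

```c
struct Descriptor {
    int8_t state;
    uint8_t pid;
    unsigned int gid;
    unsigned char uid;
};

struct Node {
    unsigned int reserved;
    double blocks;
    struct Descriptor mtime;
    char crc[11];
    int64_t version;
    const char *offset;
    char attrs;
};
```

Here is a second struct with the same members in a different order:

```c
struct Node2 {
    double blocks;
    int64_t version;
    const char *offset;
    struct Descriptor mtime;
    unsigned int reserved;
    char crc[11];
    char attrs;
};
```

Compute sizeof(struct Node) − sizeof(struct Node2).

Descriptor: 0..1  state  (1B, 1-aligned); 1..2  pid  (1B, 1-aligned); 2..4  -- padding (2B); 4..8  gid  (4B, 4-aligned); 8..9  uid  (1B, 1-aligned); 9..12  -- tail padding (3B); sizeof = 12, alignof = 4
0..4  reserved  (4B, 4-aligned)
4..8  -- padding (4B)
8..16  blocks  (8B, 8-aligned)
16..28  mtime  (12B, 4-aligned)
28..39  crc  (11B, 1-aligned)
39..40  -- padding (1B)
40..48  version  (8B, 8-aligned)
48..56  offset  (8B, 8-aligned)
56..57  attrs  (1B, 1-aligned)
57..64  -- tail padding (7B)
sizeof = 64, alignof = 8
— Node2 —
0..8  blocks  (8B, 8-aligned)
8..16  version  (8B, 8-aligned)
16..24  offset  (8B, 8-aligned)
24..36  mtime  (12B, 4-aligned)
36..40  reserved  (4B, 4-aligned)
40..51  crc  (11B, 1-aligned)
51..52  attrs  (1B, 1-aligned)
52..56  -- tail padding (4B)
sizeof = 56, alignof = 8
64 − 56 = 8

8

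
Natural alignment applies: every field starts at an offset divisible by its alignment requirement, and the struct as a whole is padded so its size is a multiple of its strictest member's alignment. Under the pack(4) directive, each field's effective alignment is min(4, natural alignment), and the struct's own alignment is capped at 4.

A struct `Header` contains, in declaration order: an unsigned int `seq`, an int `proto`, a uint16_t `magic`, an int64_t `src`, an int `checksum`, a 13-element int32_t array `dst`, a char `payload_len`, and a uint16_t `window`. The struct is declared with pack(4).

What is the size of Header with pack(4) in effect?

80

@0: seq [4B, align 4] → 4
@4: proto [4B, align 4] → 8
@8: magic [2B, align 2] → 10
+2 pad (align 4)
@12: src [8B, align 4] → 20
@20: checksum [4B, align 4] → 24
@24: dst [52B, align 4] → 76
@76: payload_len [1B, align 1] → 77
+1 pad (align 2)
@78: window [2B, align 2] → 80
size 80, align 4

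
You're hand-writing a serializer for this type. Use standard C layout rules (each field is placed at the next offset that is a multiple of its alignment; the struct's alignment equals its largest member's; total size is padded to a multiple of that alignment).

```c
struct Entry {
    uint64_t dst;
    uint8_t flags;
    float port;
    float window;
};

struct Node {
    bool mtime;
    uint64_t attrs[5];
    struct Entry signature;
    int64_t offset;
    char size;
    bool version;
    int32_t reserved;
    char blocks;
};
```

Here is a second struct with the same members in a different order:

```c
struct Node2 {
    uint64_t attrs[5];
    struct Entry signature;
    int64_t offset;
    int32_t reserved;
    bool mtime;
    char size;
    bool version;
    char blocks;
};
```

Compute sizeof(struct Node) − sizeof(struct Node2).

Entry: 0..8  dst  (8B, 8-aligned); 8..9  flags  (1B, 1-aligned); 9..12  -- padding (3B); 12..16  port  (4B, 4-aligned); 16..20  window  (4B, 4-aligned); 20..24  -- tail padding (4B); sizeof = 24, alignof = 8
0..1  mtime  (1B, 1-aligned)
1..8  -- padding (7B)
8..48  attrs  (40B, 8-aligned)
48..72  signature  (24B, 8-aligned)
72..80  offset  (8B, 8-aligned)
80..81  size  (1B, 1-aligned)
81..82  version  (1B, 1-aligned)
82..84  -- padding (2B)
84..88  reserved  (4B, 4-aligned)
88..89  blocks  (1B, 1-aligned)
89..96  -- tail padding (7B)
sizeof = 96, alignof = 8
— Node2 —
0..40  attrs  (40B, 8-aligned)
40..64  signature  (24B, 8-aligned)
64..72  offset  (8B, 8-aligned)
72..76  reserved  (4B, 4-aligned)
76..77  mtime  (1B, 1-aligned)
77..78  size  (1B, 1-aligned)
78..79  version  (1B, 1-aligned)
79..80  blocks  (1B, 1-aligned)
sizeof = 80, alignof = 8
96 − 80 = 16

16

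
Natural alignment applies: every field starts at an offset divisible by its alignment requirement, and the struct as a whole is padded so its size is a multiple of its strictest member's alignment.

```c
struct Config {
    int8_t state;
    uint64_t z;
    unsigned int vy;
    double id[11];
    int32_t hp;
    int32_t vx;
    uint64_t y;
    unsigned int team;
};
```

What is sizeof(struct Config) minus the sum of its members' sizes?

15

0..1  state  (1B, 1-aligned)
1..8  -- padding (7B)
8..16  z  (8B, 8-aligned)
16..20  vy  (4B, 4-aligned)
20..24  -- padding (4B)
24..112  id  (88B, 8-aligned)
112..116  hp  (4B, 4-aligned)
116..120  vx  (4B, 4-aligned)
120..128  y  (8B, 8-aligned)
128..132  team  (4B, 4-aligned)
132..136  -- tail padding (4B)
sizeof = 136, alignof = 8
data bytes 121, size 136 → padding 15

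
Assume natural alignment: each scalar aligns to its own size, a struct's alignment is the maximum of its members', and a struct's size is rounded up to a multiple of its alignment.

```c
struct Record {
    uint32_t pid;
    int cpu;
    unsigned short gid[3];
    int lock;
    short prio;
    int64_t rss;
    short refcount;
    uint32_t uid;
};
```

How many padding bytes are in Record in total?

0..4  pid  (4B, 4-aligned)
4..8  cpu  (4B, 4-aligned)
8..14  gid  (6B, 2-aligned)
14..16  -- padding (2B)
16..20  lock  (4B, 4-aligned)
20..22  prio  (2B, 2-aligned)
22..24  -- padding (2B)
24..32  rss  (8B, 8-aligned)
32..34  refcount  (2B, 2-aligned)
34..36  -- padding (2B)
36..40  uid  (4B, 4-aligned)
sizeof = 40, alignof = 8
data bytes 34, size 40 → padding 6

6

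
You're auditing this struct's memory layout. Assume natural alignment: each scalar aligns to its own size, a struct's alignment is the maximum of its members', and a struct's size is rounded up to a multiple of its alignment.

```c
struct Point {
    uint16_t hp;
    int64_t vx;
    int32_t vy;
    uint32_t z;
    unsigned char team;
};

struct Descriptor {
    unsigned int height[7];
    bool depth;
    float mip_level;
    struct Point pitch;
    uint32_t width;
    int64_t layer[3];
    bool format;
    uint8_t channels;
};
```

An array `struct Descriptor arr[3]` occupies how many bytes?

Point: hp at 0 (size 2, align 2) → ends 2; pad 6 to align 8 for vx; vx at 8 (size 8, align 8) → ends 16; vy at 16 (size 4, align 4) → ends 20; z at 20 (size 4, align 4) → ends 24; team at 24 (size 1, align 1) → ends 25; tail pad 7 to reach multiple of 8; total 32 bytes, alignment 8
height at 0 (size 28, align 4) → ends 28
depth at 28 (size 1, align 1) → ends 29
pad 3 to align 4 for mip_level
mip_level at 32 (size 4, align 4) → ends 36
pad 4 to align 8 for pitch
pitch at 40 (size 32, align 8) → ends 72
width at 72 (size 4, align 4) → ends 76
pad 4 to align 8 for layer
layer at 80 (size 24, align 8) → ends 104
format at 104 (size 1, align 1) → ends 105
channels at 105 (size 1, align 1) → ends 106
tail pad 6 to reach multiple of 8
total 112 bytes, alignment 8
array of 3: 3 × 112 = 336

336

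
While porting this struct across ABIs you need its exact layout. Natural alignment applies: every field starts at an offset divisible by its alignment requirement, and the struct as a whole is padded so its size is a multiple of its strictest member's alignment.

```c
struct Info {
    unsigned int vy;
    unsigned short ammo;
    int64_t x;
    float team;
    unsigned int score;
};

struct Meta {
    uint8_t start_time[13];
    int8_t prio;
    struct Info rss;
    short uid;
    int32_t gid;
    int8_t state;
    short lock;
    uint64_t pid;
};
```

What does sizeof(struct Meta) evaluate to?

64

Info: @0: vy [4B, align 4] → 4; @4: ammo [2B, align 2] → 6; +2 pad (align 8); @8: x [8B, align 8] → 16; @16: team [4B, align 4] → 20; @20: score [4B, align 4] → 24; size 24, align 8
@0: start_time [13B, align 1] → 13
@13: prio [1B, align 1] → 14
+2 pad (align 8)
@16: rss [24B, align 8] → 40
@40: uid [2B, align 2] → 42
+2 pad (align 4)
@44: gid [4B, align 4] → 48
@48: state [1B, align 1] → 49
+1 pad (align 2)
@50: lock [2B, align 2] → 52
+4 pad (align 8)
@56: pid [8B, align 8] → 64
size 64, align 8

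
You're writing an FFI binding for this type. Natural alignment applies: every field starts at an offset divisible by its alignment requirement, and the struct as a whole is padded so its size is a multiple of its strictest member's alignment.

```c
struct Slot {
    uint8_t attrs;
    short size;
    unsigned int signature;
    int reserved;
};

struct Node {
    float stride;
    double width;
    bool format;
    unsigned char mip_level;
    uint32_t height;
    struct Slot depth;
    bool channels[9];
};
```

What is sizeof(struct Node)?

Slot: @0: attrs [1B, align 1] → 1; +1 pad (align 2); @2: size [2B, align 2] → 4; @4: signature [4B, align 4] → 8; @8: reserved [4B, align 4] → 12; size 12, align 4
@0: stride [4B, align 4] → 4
+4 pad (align 8)
@8: width [8B, align 8] → 16
@16: format [1B, align 1] → 17
@17: mip_level [1B, align 1] → 18
+2 pad (align 4)
@20: height [4B, align 4] → 24
@24: depth [12B, align 4] → 36
@36: channels [9B, align 1] → 45
+3 tail pad (align 8)
size 48, align 8

48 bytes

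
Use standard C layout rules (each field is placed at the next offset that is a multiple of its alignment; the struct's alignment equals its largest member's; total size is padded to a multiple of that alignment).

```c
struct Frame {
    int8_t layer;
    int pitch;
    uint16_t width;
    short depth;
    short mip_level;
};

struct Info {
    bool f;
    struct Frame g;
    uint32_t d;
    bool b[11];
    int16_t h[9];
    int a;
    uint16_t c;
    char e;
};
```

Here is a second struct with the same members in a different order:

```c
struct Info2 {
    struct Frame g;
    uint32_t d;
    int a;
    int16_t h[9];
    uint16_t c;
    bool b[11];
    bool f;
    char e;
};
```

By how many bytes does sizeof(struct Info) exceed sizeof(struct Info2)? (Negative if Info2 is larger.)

4

Frame: layer at 0 (size 1, align 1) → ends 1; pad 3 to align 4 for pitch; pitch at 4 (size 4, align 4) → ends 8; width at 8 (size 2, align 2) → ends 10; depth at 10 (size 2, align 2) → ends 12; mip_level at 12 (size 2, align 2) → ends 14; tail pad 2 to reach multiple of 4; total 16 bytes, alignment 4
f at 0 (size 1, align 1) → ends 1
pad 3 to align 4 for g
g at 4 (size 16, align 4) → ends 20
d at 20 (size 4, align 4) → ends 24
b at 24 (size 11, align 1) → ends 35
pad 1 to align 2 for h
h at 36 (size 18, align 2) → ends 54
pad 2 to align 4 for a
a at 56 (size 4, align 4) → ends 60
c at 60 (size 2, align 2) → ends 62
e at 62 (size 1, align 1) → ends 63
tail pad 1 to reach multiple of 4
total 64 bytes, alignment 4
— Info2 —
g at 0 (size 16, align 4) → ends 16
d at 16 (size 4, align 4) → ends 20
a at 20 (size 4, align 4) → ends 24
h at 24 (size 18, align 2) → ends 42
c at 42 (size 2, align 2) → ends 44
b at 44 (size 11, align 1) → ends 55
f at 55 (size 1, align 1) → ends 56
e at 56 (size 1, align 1) → ends 57
tail pad 3 to reach multiple of 4
total 60 bytes, alignment 4
64 − 60 = 4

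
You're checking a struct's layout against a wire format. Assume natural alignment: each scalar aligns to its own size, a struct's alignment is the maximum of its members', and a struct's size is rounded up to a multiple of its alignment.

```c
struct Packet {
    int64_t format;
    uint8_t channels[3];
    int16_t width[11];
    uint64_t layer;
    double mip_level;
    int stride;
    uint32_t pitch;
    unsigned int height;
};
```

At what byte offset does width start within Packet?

0..8  format  (8B, 8-aligned)
8..11  channels  (3B, 1-aligned)
11..12  -- padding (1B)
12..34  width  (22B, 2-aligned)

12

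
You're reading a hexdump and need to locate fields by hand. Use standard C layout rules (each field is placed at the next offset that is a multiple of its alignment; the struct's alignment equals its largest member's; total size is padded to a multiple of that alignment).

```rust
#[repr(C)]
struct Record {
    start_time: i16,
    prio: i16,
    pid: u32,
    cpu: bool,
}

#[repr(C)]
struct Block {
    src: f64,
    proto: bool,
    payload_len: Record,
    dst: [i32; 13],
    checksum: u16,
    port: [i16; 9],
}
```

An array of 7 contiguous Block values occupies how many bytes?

672

Record: start_time at 0 (size 2, align 2) → ends 2; prio at 2 (size 2, align 2) → ends 4; pid at 4 (size 4, align 4) → ends 8; cpu at 8 (size 1, align 1) → ends 9; tail pad 3 to reach multiple of 4; total 12 bytes, alignment 4
src at 0 (size 8, align 8) → ends 8
proto at 8 (size 1, align 1) → ends 9
pad 3 to align 4 for payload_len
payload_len at 12 (size 12, align 4) → ends 24
dst at 24 (size 52, align 4) → ends 76
checksum at 76 (size 2, align 2) → ends 78
port at 78 (size 18, align 2) → ends 96
total 96 bytes, alignment 8
array of 7: 7 × 96 = 672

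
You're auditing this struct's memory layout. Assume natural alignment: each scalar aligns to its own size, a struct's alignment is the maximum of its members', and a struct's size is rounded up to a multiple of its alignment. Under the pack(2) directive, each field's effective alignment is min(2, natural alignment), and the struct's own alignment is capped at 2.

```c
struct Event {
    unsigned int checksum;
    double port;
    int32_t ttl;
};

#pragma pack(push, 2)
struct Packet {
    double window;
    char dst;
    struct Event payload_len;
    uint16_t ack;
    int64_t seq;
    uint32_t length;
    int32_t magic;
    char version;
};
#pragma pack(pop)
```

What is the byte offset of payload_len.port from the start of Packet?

18

Event: checksum at 0 (size 4, align 4) → ends 4; pad 4 to align 8 for port; port at 8 (size 8, align 8) → ends 16; ttl at 16 (size 4, align 4) → ends 20; tail pad 4 to reach multiple of 8; total 24 bytes, alignment 8
window at 0 (size 8, align 2) → ends 8
dst at 8 (size 1, align 1) → ends 9
pad 1 to align 2 for payload_len
payload_len at 10 (size 24, align 2) → ends 34
within Event: port at 8
10 + 8 = 18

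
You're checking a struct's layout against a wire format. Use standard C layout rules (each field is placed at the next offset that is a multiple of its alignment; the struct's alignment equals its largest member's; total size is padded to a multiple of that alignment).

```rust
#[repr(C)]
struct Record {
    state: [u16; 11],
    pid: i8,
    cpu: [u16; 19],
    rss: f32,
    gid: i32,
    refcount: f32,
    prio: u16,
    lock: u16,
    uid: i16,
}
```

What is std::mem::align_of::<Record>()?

member alignments: state=2, pid=1, cpu=2, rss=4, gid=4, refcount=4, prio=2, lock=2, uid=2
max = 4

4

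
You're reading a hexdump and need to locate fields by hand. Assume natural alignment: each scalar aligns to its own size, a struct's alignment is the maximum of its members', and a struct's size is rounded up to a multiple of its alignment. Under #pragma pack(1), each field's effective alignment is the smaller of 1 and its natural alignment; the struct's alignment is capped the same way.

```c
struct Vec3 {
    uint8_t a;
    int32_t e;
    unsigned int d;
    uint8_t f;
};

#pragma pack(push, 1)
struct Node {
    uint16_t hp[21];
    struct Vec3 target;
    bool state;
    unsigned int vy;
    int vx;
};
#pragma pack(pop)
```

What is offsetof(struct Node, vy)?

59

Vec3: 0..1  a  (1B, 1-aligned); 1..4  -- padding (3B); 4..8  e  (4B, 4-aligned); 8..12  d  (4B, 4-aligned); 12..13  f  (1B, 1-aligned); 13..16  -- tail padding (3B); sizeof = 16, alignof = 4
0..42  hp  (42B, 1-aligned)
42..58  target  (16B, 1-aligned)
58..59  state  (1B, 1-aligned)
59..63  vy  (4B, 1-aligned)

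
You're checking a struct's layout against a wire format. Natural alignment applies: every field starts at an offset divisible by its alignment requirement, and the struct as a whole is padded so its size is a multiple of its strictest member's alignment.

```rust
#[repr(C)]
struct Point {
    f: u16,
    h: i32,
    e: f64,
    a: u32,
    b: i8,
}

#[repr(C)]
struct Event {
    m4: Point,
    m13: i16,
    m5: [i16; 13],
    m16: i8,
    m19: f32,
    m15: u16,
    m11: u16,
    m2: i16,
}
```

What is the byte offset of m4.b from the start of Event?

Point: 0..2  f  (2B, 2-aligned); 2..4  -- padding (2B); 4..8  h  (4B, 4-aligned); 8..16  e  (8B, 8-aligned); 16..20  a  (4B, 4-aligned); 20..21  b  (1B, 1-aligned); 21..24  -- tail padding (3B); sizeof = 24, alignof = 8
0..24  m4  (24B, 8-aligned)
within Point: b at 20
0 + 20 = 20

20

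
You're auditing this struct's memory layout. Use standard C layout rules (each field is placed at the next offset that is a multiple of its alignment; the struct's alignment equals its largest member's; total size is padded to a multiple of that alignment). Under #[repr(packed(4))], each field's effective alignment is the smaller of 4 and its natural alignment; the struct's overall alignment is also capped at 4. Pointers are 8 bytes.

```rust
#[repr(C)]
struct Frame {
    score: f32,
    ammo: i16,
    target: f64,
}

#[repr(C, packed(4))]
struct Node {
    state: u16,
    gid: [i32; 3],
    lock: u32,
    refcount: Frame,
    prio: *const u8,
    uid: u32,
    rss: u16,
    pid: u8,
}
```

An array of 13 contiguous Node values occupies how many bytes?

Frame: 0..4  score  (4B, 4-aligned); 4..6  ammo  (2B, 2-aligned); 6..8  -- padding (2B); 8..16  target  (8B, 8-aligned); sizeof = 16, alignof = 8
0..2  state  (2B, 2-aligned)
2..4  -- padding (2B)
4..16  gid  (12B, 4-aligned)
16..20  lock  (4B, 4-aligned)
20..36  refcount  (16B, 4-aligned)
36..44  prio  (8B, 4-aligned)
44..48  uid  (4B, 4-aligned)
48..50  rss  (2B, 2-aligned)
50..51  pid  (1B, 1-aligned)
51..52  -- tail padding (1B)
sizeof = 52, alignof = 4
array of 13: 13 × 52 = 676

676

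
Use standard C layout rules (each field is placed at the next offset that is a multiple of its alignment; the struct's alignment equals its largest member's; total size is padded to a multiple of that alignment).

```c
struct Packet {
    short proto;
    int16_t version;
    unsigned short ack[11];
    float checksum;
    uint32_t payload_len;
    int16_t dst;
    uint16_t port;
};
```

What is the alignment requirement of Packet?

member alignments: proto=2, version=2, ack=2, checksum=4, payload_len=4, dst=2, port=2
max = 4

4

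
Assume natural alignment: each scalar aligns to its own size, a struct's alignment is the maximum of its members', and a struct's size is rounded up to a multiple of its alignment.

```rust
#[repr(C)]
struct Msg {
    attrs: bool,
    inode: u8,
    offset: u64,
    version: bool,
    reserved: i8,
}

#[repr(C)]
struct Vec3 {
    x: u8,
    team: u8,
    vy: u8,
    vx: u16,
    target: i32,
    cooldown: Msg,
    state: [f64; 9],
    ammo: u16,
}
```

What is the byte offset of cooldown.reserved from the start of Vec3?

Msg: 0..1  attrs  (1B, 1-aligned); 1..2  inode  (1B, 1-aligned); 2..8  -- padding (6B); 8..16  offset  (8B, 8-aligned); 16..17  version  (1B, 1-aligned); 17..18  reserved  (1B, 1-aligned); 18..24  -- tail padding (6B); sizeof = 24, alignof = 8
0..1  x  (1B, 1-aligned)
1..2  team  (1B, 1-aligned)
2..3  vy  (1B, 1-aligned)
3..4  -- padding (1B)
4..6  vx  (2B, 2-aligned)
6..8  -- padding (2B)
8..12  target  (4B, 4-aligned)
12..16  -- padding (4B)
16..40  cooldown  (24B, 8-aligned)
within Msg: reserved at 17
16 + 17 = 33

33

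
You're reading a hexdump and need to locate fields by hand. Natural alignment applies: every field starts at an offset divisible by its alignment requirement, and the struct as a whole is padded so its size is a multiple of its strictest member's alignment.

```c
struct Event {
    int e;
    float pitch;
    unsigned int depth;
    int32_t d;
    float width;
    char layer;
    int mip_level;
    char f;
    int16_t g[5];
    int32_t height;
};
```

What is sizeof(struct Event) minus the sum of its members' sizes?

4

e at 0 (size 4, align 4) → ends 4
pitch at 4 (size 4, align 4) → ends 8
depth at 8 (size 4, align 4) → ends 12
d at 12 (size 4, align 4) → ends 16
width at 16 (size 4, align 4) → ends 20
layer at 20 (size 1, align 1) → ends 21
pad 3 to align 4 for mip_level
mip_level at 24 (size 4, align 4) → ends 28
f at 28 (size 1, align 1) → ends 29
pad 1 to align 2 for g
g at 30 (size 10, align 2) → ends 40
height at 40 (size 4, align 4) → ends 44
total 44 bytes, alignment 4
data bytes 40, size 44 → padding 4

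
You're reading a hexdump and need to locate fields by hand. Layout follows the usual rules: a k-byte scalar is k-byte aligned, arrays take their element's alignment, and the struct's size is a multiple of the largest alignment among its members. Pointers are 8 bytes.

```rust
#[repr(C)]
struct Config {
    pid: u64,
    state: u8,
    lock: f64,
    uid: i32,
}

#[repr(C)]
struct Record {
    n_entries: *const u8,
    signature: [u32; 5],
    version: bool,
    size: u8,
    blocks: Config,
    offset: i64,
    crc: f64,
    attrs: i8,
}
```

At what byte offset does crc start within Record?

Config: pid at 0 (size 8, align 8) → ends 8; state at 8 (size 1, align 1) → ends 9; pad 7 to align 8 for lock; lock at 16 (size 8, align 8) → ends 24; uid at 24 (size 4, align 4) → ends 28; tail pad 4 to reach multiple of 8; total 32 bytes, alignment 8
n_entries at 0 (size 8, align 8) → ends 8
signature at 8 (size 20, align 4) → ends 28
version at 28 (size 1, align 1) → ends 29
size at 29 (size 1, align 1) → ends 30
pad 2 to align 8 for blocks
blocks at 32 (size 32, align 8) → ends 64
offset at 64 (size 8, align 8) → ends 72
crc at 72 (size 8, align 8) → ends 80

72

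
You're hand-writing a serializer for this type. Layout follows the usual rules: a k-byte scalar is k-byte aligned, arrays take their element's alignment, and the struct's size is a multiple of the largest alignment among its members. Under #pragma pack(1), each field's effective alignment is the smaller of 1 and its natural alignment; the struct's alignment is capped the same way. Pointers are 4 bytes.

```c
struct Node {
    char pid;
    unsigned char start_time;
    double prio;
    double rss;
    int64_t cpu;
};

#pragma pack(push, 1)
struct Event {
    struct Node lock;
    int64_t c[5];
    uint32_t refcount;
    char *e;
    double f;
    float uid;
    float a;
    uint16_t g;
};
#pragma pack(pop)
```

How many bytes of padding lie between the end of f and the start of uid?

Node: pid at 0 (size 1, align 1) → ends 1; start_time at 1 (size 1, align 1) → ends 2; pad 6 to align 8 for prio; prio at 8 (size 8, align 8) → ends 16; rss at 16 (size 8, align 8) → ends 24; cpu at 24 (size 8, align 8) → ends 32; total 32 bytes, alignment 8
lock at 0 (size 32, align 1) → ends 32
c at 32 (size 40, align 1) → ends 72
refcount at 72 (size 4, align 1) → ends 76
e at 76 (size 4, align 1) → ends 80
f at 80 (size 8, align 1) → ends 88
uid at 88 (size 4, align 1) → ends 92

0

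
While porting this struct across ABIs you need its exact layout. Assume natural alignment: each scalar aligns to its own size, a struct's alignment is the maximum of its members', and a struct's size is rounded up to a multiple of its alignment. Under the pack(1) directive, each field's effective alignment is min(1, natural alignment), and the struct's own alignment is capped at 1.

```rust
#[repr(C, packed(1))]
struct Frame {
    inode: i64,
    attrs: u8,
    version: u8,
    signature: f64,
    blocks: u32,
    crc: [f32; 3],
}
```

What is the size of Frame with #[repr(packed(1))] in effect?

34

0..8  inode  (8B, 1-aligned)
8..9  attrs  (1B, 1-aligned)
9..10  version  (1B, 1-aligned)
10..18  signature  (8B, 1-aligned)
18..22  blocks  (4B, 1-aligned)
22..34  crc  (12B, 1-aligned)
sizeof = 34, alignof = 1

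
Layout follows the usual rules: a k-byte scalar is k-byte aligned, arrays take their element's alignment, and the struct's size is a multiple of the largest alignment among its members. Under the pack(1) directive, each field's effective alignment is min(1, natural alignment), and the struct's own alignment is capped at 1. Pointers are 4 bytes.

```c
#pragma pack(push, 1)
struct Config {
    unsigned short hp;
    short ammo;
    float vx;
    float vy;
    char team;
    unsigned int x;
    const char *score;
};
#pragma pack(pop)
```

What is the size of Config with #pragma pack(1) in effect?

21

hp at 0 (size 2, align 1) → ends 2
ammo at 2 (size 2, align 1) → ends 4
vx at 4 (size 4, align 1) → ends 8
vy at 8 (size 4, align 1) → ends 12
team at 12 (size 1, align 1) → ends 13
x at 13 (size 4, align 1) → ends 17
score at 17 (size 4, align 1) → ends 21
total 21 bytes, alignment 1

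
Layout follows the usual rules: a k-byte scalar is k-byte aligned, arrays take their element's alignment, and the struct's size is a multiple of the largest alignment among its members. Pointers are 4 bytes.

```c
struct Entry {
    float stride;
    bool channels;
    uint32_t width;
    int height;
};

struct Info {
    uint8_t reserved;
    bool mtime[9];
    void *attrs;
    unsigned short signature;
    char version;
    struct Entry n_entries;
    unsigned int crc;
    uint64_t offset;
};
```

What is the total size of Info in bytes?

Entry: 0..4  stride  (4B, 4-aligned); 4..5  channels  (1B, 1-aligned); 5..8  -- padding (3B); 8..12  width  (4B, 4-aligned); 12..16  height  (4B, 4-aligned); sizeof = 16, alignof = 4
0..1  reserved  (1B, 1-aligned)
1..10  mtime  (9B, 1-aligned)
10..12  -- padding (2B)
12..16  attrs  (4B, 4-aligned)
16..18  signature  (2B, 2-aligned)
18..19  version  (1B, 1-aligned)
19..20  -- padding (1B)
20..36  n_entries  (16B, 4-aligned)
36..40  crc  (4B, 4-aligned)
40..48  offset  (8B, 8-aligned)
sizeof = 48, alignof = 8

48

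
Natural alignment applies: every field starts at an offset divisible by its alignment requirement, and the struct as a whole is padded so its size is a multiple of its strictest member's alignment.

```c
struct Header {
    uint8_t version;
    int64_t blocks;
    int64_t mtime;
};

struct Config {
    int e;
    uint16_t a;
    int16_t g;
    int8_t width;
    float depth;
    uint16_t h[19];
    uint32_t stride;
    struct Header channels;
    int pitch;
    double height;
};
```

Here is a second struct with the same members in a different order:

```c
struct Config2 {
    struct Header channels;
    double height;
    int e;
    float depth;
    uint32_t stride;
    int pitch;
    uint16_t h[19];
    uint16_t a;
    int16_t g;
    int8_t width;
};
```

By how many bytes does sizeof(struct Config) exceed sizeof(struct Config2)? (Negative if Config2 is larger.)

8

Header: version at 0 (size 1, align 1) → ends 1; pad 7 to align 8 for blocks; blocks at 8 (size 8, align 8) → ends 16; mtime at 16 (size 8, align 8) → ends 24; total 24 bytes, alignment 8
e at 0 (size 4, align 4) → ends 4
a at 4 (size 2, align 2) → ends 6
g at 6 (size 2, align 2) → ends 8
width at 8 (size 1, align 1) → ends 9
pad 3 to align 4 for depth
depth at 12 (size 4, align 4) → ends 16
h at 16 (size 38, align 2) → ends 54
pad 2 to align 4 for stride
stride at 56 (size 4, align 4) → ends 60
pad 4 to align 8 for channels
channels at 64 (size 24, align 8) → ends 88
pitch at 88 (size 4, align 4) → ends 92
pad 4 to align 8 for height
height at 96 (size 8, align 8) → ends 104
total 104 bytes, alignment 8
— Config2 —
channels at 0 (size 24, align 8) → ends 24
height at 24 (size 8, align 8) → ends 32
e at 32 (size 4, align 4) → ends 36
depth at 36 (size 4, align 4) → ends 40
stride at 40 (size 4, align 4) → ends 44
pitch at 44 (size 4, align 4) → ends 48
h at 48 (size 38, align 2) → ends 86
a at 86 (size 2, align 2) → ends 88
g at 88 (size 2, align 2) → ends 90
width at 90 (size 1, align 1) → ends 91
tail pad 5 to reach multiple of 8
total 96 bytes, alignment 8
104 − 96 = 8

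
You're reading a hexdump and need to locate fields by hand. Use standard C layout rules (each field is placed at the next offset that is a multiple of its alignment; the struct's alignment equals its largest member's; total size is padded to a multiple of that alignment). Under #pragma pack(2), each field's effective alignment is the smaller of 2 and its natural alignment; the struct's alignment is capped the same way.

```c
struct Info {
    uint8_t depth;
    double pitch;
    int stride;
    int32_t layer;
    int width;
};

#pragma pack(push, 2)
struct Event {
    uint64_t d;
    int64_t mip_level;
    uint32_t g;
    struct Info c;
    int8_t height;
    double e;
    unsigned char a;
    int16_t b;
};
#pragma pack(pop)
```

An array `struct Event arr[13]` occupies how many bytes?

Info: @0: depth [1B, align 1] → 1; +7 pad (align 8); @8: pitch [8B, align 8] → 16; @16: stride [4B, align 4] → 20; @20: layer [4B, align 4] → 24; @24: width [4B, align 4] → 28; +4 tail pad (align 8); size 32, align 8
@0: d [8B, align 2] → 8
@8: mip_level [8B, align 2] → 16
@16: g [4B, align 2] → 20
@20: c [32B, align 2] → 52
@52: height [1B, align 1] → 53
+1 pad (align 2)
@54: e [8B, align 2] → 62
@62: a [1B, align 1] → 63
+1 pad (align 2)
@64: b [2B, align 2] → 66
size 66, align 2
array of 13: 13 × 66 = 858

858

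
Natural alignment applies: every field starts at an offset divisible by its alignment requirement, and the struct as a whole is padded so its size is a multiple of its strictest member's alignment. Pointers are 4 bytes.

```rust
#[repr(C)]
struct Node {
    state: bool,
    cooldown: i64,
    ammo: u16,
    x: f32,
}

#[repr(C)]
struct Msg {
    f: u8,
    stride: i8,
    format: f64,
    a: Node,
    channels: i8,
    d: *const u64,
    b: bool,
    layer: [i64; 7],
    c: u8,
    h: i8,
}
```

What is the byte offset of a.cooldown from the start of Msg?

Node: 0..1  state  (1B, 1-aligned); 1..8  -- padding (7B); 8..16  cooldown  (8B, 8-aligned); 16..18  ammo  (2B, 2-aligned); 18..20  -- padding (2B); 20..24  x  (4B, 4-aligned); sizeof = 24, alignof = 8
0..1  f  (1B, 1-aligned)
1..2  stride  (1B, 1-aligned)
2..8  -- padding (6B)
8..16  format  (8B, 8-aligned)
16..40  a  (24B, 8-aligned)
within Node: cooldown at 8
16 + 8 = 24

24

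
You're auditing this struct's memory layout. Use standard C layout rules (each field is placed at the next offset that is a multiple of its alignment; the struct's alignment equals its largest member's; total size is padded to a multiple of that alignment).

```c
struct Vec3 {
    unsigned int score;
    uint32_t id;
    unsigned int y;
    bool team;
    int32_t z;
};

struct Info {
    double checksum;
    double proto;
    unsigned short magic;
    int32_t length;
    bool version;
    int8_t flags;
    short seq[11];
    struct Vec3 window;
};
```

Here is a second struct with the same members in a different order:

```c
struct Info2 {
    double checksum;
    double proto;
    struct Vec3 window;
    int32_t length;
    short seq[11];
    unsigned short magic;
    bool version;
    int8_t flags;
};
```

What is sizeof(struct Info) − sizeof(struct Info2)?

Vec3: score at 0 (size 4, align 4) → ends 4; id at 4 (size 4, align 4) → ends 8; y at 8 (size 4, align 4) → ends 12; team at 12 (size 1, align 1) → ends 13; pad 3 to align 4 for z; z at 16 (size 4, align 4) → ends 20; total 20 bytes, alignment 4
checksum at 0 (size 8, align 8) → ends 8
proto at 8 (size 8, align 8) → ends 16
magic at 16 (size 2, align 2) → ends 18
pad 2 to align 4 for length
length at 20 (size 4, align 4) → ends 24
version at 24 (size 1, align 1) → ends 25
flags at 25 (size 1, align 1) → ends 26
seq at 26 (size 22, align 2) → ends 48
window at 48 (size 20, align 4) → ends 68
tail pad 4 to reach multiple of 8
total 72 bytes, alignment 8
— Info2 —
checksum at 0 (size 8, align 8) → ends 8
proto at 8 (size 8, align 8) → ends 16
window at 16 (size 20, align 4) → ends 36
length at 36 (size 4, align 4) → ends 40
seq at 40 (size 22, align 2) → ends 62
magic at 62 (size 2, align 2) → ends 64
version at 64 (size 1, align 1) → ends 65
flags at 65 (size 1, align 1) → ends 66
tail pad 6 to reach multiple of 8
total 72 bytes, alignment 8
72 − 72 = 0

0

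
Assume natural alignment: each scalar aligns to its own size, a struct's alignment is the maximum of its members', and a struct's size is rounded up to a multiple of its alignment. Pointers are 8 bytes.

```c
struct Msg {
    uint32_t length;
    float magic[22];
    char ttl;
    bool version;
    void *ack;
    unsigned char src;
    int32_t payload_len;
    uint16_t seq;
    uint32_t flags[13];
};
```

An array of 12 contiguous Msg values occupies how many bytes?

2016

@0: length [4B, align 4] → 4
@4: magic [88B, align 4] → 92
@92: ttl [1B, align 1] → 93
@93: version [1B, align 1] → 94
+2 pad (align 8)
@96: ack [8B, align 8] → 104
@104: src [1B, align 1] → 105
+3 pad (align 4)
@108: payload_len [4B, align 4] → 112
@112: seq [2B, align 2] → 114
+2 pad (align 4)
@116: flags [52B, align 4] → 168
size 168, align 8
array of 12: 12 × 168 = 2016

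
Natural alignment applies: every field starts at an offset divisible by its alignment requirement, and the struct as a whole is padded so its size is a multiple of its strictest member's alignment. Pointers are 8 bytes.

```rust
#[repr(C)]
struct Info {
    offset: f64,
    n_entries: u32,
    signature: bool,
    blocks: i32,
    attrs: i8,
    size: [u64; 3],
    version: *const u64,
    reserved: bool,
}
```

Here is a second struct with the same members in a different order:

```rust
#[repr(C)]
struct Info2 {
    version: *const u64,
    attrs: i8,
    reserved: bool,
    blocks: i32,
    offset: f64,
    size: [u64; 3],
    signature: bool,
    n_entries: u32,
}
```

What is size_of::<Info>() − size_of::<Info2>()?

0..8  offset  (8B, 8-aligned)
8..12  n_entries  (4B, 4-aligned)
12..13  signature  (1B, 1-aligned)
13..16  -- padding (3B)
16..20  blocks  (4B, 4-aligned)
20..21  attrs  (1B, 1-aligned)
21..24  -- padding (3B)
24..48  size  (24B, 8-aligned)
48..56  version  (8B, 8-aligned)
56..57  reserved  (1B, 1-aligned)
57..64  -- tail padding (7B)
sizeof = 64, alignof = 8
— Info2 —
0..8  version  (8B, 8-aligned)
8..9  attrs  (1B, 1-aligned)
9..10  reserved  (1B, 1-aligned)
10..12  -- padding (2B)
12..16  blocks  (4B, 4-aligned)
16..24  offset  (8B, 8-aligned)
24..48  size  (24B, 8-aligned)
48..49  signature  (1B, 1-aligned)
49..52  -- padding (3B)
52..56  n_entries  (4B, 4-aligned)
sizeof = 56, alignof = 8
64 − 56 = 8

8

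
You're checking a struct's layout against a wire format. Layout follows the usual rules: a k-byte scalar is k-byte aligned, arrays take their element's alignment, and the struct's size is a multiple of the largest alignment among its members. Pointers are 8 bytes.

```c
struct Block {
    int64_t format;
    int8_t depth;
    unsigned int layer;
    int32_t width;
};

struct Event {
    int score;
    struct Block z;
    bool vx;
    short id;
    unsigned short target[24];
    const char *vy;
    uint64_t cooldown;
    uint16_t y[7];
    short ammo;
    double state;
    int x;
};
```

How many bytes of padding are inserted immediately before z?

4

Block: 0..8  format  (8B, 8-aligned); 8..9  depth  (1B, 1-aligned); 9..12  -- padding (3B); 12..16  layer  (4B, 4-aligned); 16..20  width  (4B, 4-aligned); 20..24  -- tail padding (4B); sizeof = 24, alignof = 8
0..4  score  (4B, 4-aligned)
4..8  -- padding (4B)
8..32  z  (24B, 8-aligned)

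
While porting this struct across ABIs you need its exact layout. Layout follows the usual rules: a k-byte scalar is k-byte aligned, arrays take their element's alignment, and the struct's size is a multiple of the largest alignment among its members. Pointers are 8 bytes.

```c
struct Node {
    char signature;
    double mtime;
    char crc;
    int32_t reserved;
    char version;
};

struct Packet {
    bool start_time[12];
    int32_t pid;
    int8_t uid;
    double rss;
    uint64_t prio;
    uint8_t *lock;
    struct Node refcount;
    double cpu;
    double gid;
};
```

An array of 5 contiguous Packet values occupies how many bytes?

Node: @0: signature [1B, align 1] → 1; +7 pad (align 8); @8: mtime [8B, align 8] → 16; @16: crc [1B, align 1] → 17; +3 pad (align 4); @20: reserved [4B, align 4] → 24; @24: version [1B, align 1] → 25; +7 tail pad (align 8); size 32, align 8
@0: start_time [12B, align 1] → 12
@12: pid [4B, align 4] → 16
@16: uid [1B, align 1] → 17
+7 pad (align 8)
@24: rss [8B, align 8] → 32
@32: prio [8B, align 8] → 40
@40: lock [8B, align 8] → 48
@48: refcount [32B, align 8] → 80
@80: cpu [8B, align 8] → 88
@88: gid [8B, align 8] → 96
size 96, align 8
array of 5: 5 × 96 = 480

480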